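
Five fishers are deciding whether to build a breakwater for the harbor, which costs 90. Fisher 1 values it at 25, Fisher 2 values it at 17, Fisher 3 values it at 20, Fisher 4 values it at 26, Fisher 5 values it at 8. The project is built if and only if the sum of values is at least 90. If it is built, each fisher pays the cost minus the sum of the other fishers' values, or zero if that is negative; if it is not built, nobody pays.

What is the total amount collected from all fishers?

Total value 96 ≥ cost 90, so it is built.
Fisher 1: others sum to 71; max(0, 90 - 71) = 19.
Fisher 2: others sum to 79; max(0, 90 - 79) = 11.
Fisher 3: others sum to 76; max(0, 90 - 76) = 14.
Fisher 4: others sum to 70; max(0, 90 - 70) = 20.
Fisher 5: others sum to 88; max(0, 90 - 88) = 2.
Total collected = 19 + 11 + 14 + 20 + 2 = 66.

66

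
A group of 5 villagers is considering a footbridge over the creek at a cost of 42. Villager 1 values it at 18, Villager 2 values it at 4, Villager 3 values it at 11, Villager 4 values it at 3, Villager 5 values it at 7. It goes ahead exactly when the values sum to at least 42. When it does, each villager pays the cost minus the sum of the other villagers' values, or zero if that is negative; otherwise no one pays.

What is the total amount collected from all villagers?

38

Total value 43 ≥ cost 42, so it is built.
Villager 1: others sum to 25; max(0, 42 - 25) = 17.
Villager 2: others sum to 39; max(0, 42 - 39) = 3.
Villager 3: others sum to 32; max(0, 42 - 32) = 10.
Villager 4: others sum to 40; max(0, 42 - 40) = 2.
Villager 5: others sum to 36; max(0, 42 - 36) = 6.
Total collected = 17 + 3 + 10 + 2 + 6 = 38.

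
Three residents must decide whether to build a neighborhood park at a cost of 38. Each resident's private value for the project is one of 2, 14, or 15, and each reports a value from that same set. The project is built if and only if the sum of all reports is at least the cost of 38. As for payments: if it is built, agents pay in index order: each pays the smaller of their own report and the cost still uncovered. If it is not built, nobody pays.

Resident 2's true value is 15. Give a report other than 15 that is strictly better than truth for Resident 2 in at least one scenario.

14

Suppose Resident 1 reports 14 and Resident 3 reports 14.
Report 15: project built, pays 15, utility 15 - 15 = 0.
Report 14: project built, pays 14, utility 15 - 14 = 1.
So reporting 14 beats truth here (1 > 0).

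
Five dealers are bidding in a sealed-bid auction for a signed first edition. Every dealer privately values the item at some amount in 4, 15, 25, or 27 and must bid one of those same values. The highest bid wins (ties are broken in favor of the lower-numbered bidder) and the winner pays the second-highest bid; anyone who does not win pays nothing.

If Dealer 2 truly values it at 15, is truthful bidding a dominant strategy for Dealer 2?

Check each profile of the others' bids and compare truth against every alternative bid.
Others bid (4, 4, 4, 4): truth gives 11, best alternative gives 11.
Others bid (4, 4, 4, 15): truth gives 0, best alternative gives 0.
Others bid (4, 4, 4, 25): truth gives 0, best alternative gives 0.
Others bid (4, 4, 4, 27): truth gives 0, best alternative gives 0.
Others bid (4, 4, 15, 4): truth gives 0, best alternative gives 0.
Others bid (4, 4, 15, 15): truth gives 0, best alternative gives 0.
(Remaining 250 profiles checked similarly; truth is weakly best in each.)
In every case the truthful bid is at least as good as any alternative, so it is a dominant strategy.

Yes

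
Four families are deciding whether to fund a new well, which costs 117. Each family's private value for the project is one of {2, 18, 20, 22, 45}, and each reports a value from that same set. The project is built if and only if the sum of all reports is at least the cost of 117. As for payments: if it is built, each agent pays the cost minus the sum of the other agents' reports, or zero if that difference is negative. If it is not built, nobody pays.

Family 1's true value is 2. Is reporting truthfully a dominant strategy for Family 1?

Yes

Check each profile of the others' reports and compare truth against every alternative report.
Others report (18, 45, 45): truth gives 0, best alternative gives -7.
Others report (45, 18, 45): truth gives 0, best alternative gives -7.
Others report (45, 45, 18): truth gives 0, best alternative gives -7.
Others report (20, 45, 45): truth gives 0, best alternative gives -5.
Others report (45, 20, 45): truth gives 0, best alternative gives -5.
Others report (45, 45, 20): truth gives 0, best alternative gives -5.
(Remaining 119 profiles checked similarly; truth is weakly best in each.)
In every case the truthful report is at least as good as any alternative, so it is a dominant strategy.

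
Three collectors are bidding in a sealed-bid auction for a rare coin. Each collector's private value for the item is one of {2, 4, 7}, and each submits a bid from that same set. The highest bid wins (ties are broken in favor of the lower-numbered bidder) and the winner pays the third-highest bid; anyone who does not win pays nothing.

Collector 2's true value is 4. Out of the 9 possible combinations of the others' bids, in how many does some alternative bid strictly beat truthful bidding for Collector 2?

Others bid (2, 7): truth gives 0; bid 7 gives 2 > 0. Violating.
Others bid (4, 2): truth gives 0; bid 7 gives 2 > 0. Violating.
Others bid (2, 2): truth gives 2; no alternative beats it.
Others bid (2, 4): truth gives 2; no alternative beats it.
(Checking all 9 profiles: 2 have a profitable deviation, 7 do not.)

2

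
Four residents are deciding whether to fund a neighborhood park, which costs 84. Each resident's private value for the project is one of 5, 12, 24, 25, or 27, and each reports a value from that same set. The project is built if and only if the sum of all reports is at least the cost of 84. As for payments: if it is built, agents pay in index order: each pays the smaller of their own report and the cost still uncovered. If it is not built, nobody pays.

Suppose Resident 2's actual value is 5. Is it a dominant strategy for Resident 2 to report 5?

Yes

Check each profile of the others' reports and compare truth against every alternative report.
Others report (24, 24, 24): truth gives 0, best alternative gives -7.
Others report (24, 24, 25): truth gives 0, best alternative gives -7.
Others report (24, 24, 27): truth gives 0, best alternative gives -7.
Others report (24, 25, 24): truth gives 0, best alternative gives -7.
Others report (24, 25, 25): truth gives 0, best alternative gives -7.
Others report (24, 25, 27): truth gives 0, best alternative gives -7.
(Remaining 119 profiles checked similarly; truth is weakly best in each.)
In every case the truthful report is at least as good as any alternative, so it is a dominant strategy.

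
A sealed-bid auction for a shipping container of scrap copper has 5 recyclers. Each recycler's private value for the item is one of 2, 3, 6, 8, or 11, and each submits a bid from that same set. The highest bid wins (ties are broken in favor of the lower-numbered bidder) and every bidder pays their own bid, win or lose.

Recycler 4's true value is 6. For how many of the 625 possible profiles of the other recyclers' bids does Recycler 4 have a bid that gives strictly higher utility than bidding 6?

Others bid (2, 2, 2, 2): truth gives 0; bid 3 gives 3 > 0. Violating.
Others bid (2, 2, 2, 3): truth gives 0; bid 3 gives 3 > 0. Violating.
Others bid (2, 2, 2, 8): truth gives -6; bid 2 gives -2 > -6. Violating.
Others bid (2, 2, 2, 11): truth gives -6; bid 2 gives -2 > -6. Violating.
Others bid (2, 2, 2, 6): truth gives 0; no alternative beats it.
Others bid (2, 2, 3, 2): truth gives 0; no alternative beats it.
(Checking all 625 profiles: 603 have a profitable deviation, 22 do not.)

603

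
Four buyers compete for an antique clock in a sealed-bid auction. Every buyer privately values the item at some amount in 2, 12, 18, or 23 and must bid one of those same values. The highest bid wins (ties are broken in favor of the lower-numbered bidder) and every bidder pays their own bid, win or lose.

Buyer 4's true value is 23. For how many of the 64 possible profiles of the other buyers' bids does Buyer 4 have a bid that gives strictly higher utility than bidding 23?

45

Others bid (2, 2, 2): truth gives 0; bid 12 gives 11 > 0. Violating.
Others bid (2, 2, 12): truth gives 0; bid 18 gives 5 > 0. Violating.
Others bid (2, 2, 23): truth gives -23; bid 2 gives -2 > -23. Violating.
Others bid (2, 12, 2): truth gives 0; bid 18 gives 5 > 0. Violating.
Others bid (2, 2, 18): truth gives 0; no alternative beats it.
Others bid (2, 12, 18): truth gives 0; no alternative beats it.
(Checking all 64 profiles: 45 have a profitable deviation, 19 do not.)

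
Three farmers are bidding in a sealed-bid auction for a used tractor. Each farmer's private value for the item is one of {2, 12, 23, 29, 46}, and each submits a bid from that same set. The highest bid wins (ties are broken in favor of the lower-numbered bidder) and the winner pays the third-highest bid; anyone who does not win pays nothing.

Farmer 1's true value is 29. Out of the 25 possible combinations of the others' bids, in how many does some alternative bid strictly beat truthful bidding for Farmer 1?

Others bid (2, 46): truth gives 0; bid 46 gives 27 > 0. Violating.
Others bid (12, 46): truth gives 0; bid 46 gives 17 > 0. Violating.
Others bid (23, 46): truth gives 0; bid 46 gives 6 > 0. Violating.
Others bid (46, 2): truth gives 0; bid 46 gives 27 > 0. Violating.
Others bid (2, 2): truth gives 27; no alternative beats it.
Others bid (2, 12): truth gives 27; no alternative beats it.
(Checking all 25 profiles: 6 have a profitable deviation, 19 do not.)

6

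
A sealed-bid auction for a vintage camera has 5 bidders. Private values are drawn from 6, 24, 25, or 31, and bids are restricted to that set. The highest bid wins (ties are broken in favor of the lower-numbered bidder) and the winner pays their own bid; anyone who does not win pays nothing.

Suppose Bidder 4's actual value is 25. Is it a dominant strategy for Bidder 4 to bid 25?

No

Consider the case where Bidder 1 bids 6, Bidder 2 bids 6, Bidder 3 bids 6 and Bidder 5 bids 6.
Truthful bid 25: wins, pays 25, utility 25 - 25 = 0.
Bid 24 instead: wins, pays 24, utility 25 - 24 = 1.
Since 1 > 0, bidding 24 is strictly better here, so truthful bidding is not dominant.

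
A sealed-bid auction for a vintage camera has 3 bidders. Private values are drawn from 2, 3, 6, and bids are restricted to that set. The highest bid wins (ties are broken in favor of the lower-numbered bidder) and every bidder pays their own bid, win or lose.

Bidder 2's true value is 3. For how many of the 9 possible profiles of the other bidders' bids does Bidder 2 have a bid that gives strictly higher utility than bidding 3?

Others bid (2, 6): truth gives -3; bid 2 gives -2 > -3. Violating.
Others bid (3, 2): truth gives -3; bid 2 gives -2 > -3. Violating.
Others bid (3, 3): truth gives -3; bid 2 gives -2 > -3. Violating.
Others bid (3, 6): truth gives -3; bid 2 gives -2 > -3. Violating.
Others bid (2, 2): truth gives 0; no alternative beats it.
Others bid (2, 3): truth gives 0; no alternative beats it.
(Checking all 9 profiles: 7 have a profitable deviation, 2 do not.)

7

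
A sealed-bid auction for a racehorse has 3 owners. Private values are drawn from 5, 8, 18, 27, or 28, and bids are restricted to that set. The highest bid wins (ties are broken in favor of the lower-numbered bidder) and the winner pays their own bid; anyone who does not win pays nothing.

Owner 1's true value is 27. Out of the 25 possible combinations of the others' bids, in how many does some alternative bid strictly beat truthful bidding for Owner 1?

9

Others bid (5, 5): truth gives 0; bid 5 gives 22 > 0. Violating.
Others bid (5, 8): truth gives 0; bid 8 gives 19 > 0. Violating.
Others bid (5, 18): truth gives 0; bid 18 gives 9 > 0. Violating.
Others bid (8, 5): truth gives 0; bid 8 gives 19 > 0. Violating.
Others bid (5, 27): truth gives 0; no alternative beats it.
Others bid (5, 28): truth gives 0; no alternative beats it.
(Checking all 25 profiles: 9 have a profitable deviation, 16 do not.)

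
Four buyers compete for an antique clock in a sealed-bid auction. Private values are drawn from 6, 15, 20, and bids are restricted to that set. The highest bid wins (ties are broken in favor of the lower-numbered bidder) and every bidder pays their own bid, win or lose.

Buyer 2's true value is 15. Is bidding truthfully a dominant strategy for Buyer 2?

Consider the case where Buyer 1 bids 6, Buyer 3 bids 6 and Buyer 4 bids 20.
Truthful bid 15: loses but pays 15, utility -15.
Bid 6 instead: loses but pays 6, utility -6.
Since -6 > -15, bidding 6 is strictly better here, so truthful bidding is not dominant.

No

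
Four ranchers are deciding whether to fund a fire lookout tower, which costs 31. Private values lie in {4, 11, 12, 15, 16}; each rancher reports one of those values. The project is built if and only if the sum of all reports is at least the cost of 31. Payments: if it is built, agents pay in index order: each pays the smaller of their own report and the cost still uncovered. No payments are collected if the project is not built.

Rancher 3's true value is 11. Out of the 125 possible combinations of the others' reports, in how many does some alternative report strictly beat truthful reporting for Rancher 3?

Others report (4, 11, 12): truth gives 0; report 4 gives 7 > 0. Violating.
Others report (4, 11, 15): truth gives 0; report 4 gives 7 > 0. Violating.
Others report (4, 11, 16): truth gives 0; report 4 gives 7 > 0. Violating.
Others report (4, 12, 11): truth gives 0; report 4 gives 7 > 0. Violating.
Others report (4, 4, 4): truth gives 0; no alternative beats it.
Others report (4, 4, 11): truth gives 0; no alternative beats it.
(Checking all 125 profiles: 59 have a profitable deviation, 66 do not.)

59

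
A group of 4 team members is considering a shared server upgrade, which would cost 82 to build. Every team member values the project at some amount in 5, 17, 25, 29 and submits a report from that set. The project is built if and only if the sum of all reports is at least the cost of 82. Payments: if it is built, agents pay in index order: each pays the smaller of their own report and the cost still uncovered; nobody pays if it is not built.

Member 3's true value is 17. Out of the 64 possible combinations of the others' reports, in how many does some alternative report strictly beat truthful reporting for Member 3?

Others report (25, 25, 29): truth gives 0; report 5 gives 12 > 0. Violating.
Others report (25, 29, 25): truth gives 0; report 5 gives 12 > 0. Violating.
Others report (25, 29, 29): truth gives 0; report 5 gives 12 > 0. Violating.
Others report (29, 25, 25): truth gives 0; report 5 gives 12 > 0. Violating.
Others report (5, 5, 5): truth gives 0; no alternative beats it.
Others report (5, 5, 17): truth gives 0; no alternative beats it.
(Checking all 64 profiles: 7 have a profitable deviation, 57 do not.)

7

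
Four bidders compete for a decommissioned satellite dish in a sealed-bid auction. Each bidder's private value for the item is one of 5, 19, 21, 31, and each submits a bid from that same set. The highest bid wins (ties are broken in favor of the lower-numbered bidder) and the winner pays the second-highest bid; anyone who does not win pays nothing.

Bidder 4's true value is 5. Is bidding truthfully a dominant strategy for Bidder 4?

Yes

Check each profile of the others' bids and compare truth against every alternative bid.
Others bid (5, 5, 5): truth gives 0, best alternative gives 0.
Others bid (5, 5, 19): truth gives 0, best alternative gives 0.
Others bid (5, 5, 21): truth gives 0, best alternative gives 0.
Others bid (5, 5, 31): truth gives 0, best alternative gives 0.
Others bid (5, 19, 5): truth gives 0, best alternative gives 0.
Others bid (5, 19, 19): truth gives 0, best alternative gives 0.
(Remaining 58 profiles checked similarly; truth is weakly best in each.)
In every case the truthful bid is at least as good as any alternative, so it is a dominant strategy.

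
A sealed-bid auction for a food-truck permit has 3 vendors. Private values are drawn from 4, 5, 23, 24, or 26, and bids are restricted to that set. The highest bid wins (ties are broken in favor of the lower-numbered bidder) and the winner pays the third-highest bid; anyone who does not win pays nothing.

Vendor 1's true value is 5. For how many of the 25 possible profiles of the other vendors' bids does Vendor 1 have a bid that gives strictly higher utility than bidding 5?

Others bid (4, 23): truth gives 0; bid 23 gives 1 > 0. Violating.
Others bid (4, 24): truth gives 0; bid 24 gives 1 > 0. Violating.
Others bid (4, 26): truth gives 0; bid 26 gives 1 > 0. Violating.
Others bid (23, 4): truth gives 0; bid 23 gives 1 > 0. Violating.
Others bid (4, 4): truth gives 1; no alternative beats it.
Others bid (4, 5): truth gives 1; no alternative beats it.
(Checking all 25 profiles: 6 have a profitable deviation, 19 do not.)

6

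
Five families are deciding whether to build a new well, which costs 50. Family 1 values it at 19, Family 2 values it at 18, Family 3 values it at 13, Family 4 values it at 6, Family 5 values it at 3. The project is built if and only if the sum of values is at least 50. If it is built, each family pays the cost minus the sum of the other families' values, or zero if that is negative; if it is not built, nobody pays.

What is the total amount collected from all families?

Total value 59 ≥ cost 50, so it is built.
Family 1: others sum to 40; max(0, 50 - 40) = 10.
Family 2: others sum to 41; max(0, 50 - 41) = 9.
Family 3: others sum to 46; max(0, 50 - 46) = 4.
Family 4: others sum to 53; max(0, 50 - 53) = 0.
Family 5: others sum to 56; max(0, 50 - 56) = 0.
Total collected = 10 + 9 + 4 + 0 + 0 = 23.

23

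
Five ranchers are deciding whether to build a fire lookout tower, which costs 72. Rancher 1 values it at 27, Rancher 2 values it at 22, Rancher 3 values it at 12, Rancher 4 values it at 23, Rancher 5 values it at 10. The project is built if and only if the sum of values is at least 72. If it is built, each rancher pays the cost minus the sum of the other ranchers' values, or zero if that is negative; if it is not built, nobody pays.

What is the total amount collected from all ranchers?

6

Total value 94 ≥ cost 72, so it is built.
Rancher 1: others sum to 67; max(0, 72 - 67) = 5.
Rancher 2: others sum to 72; max(0, 72 - 72) = 0.
Rancher 3: others sum to 82; max(0, 72 - 82) = 0.
Rancher 4: others sum to 71; max(0, 72 - 71) = 1.
Rancher 5: others sum to 84; max(0, 72 - 84) = 0.
Total collected = 5 + 0 + 0 + 1 + 0 = 6.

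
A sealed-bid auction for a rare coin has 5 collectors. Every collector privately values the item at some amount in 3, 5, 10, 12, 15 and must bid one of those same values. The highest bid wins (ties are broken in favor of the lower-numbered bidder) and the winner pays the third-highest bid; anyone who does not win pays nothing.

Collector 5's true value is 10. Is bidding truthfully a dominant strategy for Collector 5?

Consider the case where Collector 1 bids 3, Collector 2 bids 3, Collector 3 bids 3 and Collector 4 bids 10.
Truthful bid 10: loses, pays 0, utility 0.
Bid 12 instead: wins, pays 3, utility 10 - 3 = 7.
Since 7 > 0, bidding 12 is strictly better here, so truthful bidding is not dominant.

No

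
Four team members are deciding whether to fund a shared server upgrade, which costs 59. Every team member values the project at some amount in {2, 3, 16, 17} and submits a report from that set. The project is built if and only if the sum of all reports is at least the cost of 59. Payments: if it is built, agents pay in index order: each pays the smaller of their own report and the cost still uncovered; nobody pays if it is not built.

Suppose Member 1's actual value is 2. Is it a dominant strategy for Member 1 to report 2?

Check each profile of the others' reports and compare truth against every alternative report.
Others report (2, 2, 2): truth gives 0, best alternative gives 0.
Others report (2, 2, 3): truth gives 0, best alternative gives 0.
Others report (2, 2, 16): truth gives 0, best alternative gives 0.
Others report (2, 2, 17): truth gives 0, best alternative gives 0.
Others report (2, 3, 2): truth gives 0, best alternative gives 0.
Others report (2, 3, 3): truth gives 0, best alternative gives 0.
(Remaining 58 profiles checked similarly; truth is weakly best in each.)
In every case the truthful report is at least as good as any alternative, so it is a dominant strategy.

Yes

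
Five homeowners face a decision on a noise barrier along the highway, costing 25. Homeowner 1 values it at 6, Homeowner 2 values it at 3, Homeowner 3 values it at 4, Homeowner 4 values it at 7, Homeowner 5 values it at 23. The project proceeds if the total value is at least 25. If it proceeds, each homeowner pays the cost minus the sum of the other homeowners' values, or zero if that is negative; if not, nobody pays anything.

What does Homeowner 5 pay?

5

Total value 43 ≥ cost 25, so the project is built.
The other homeowners' values sum to 20.
Cost minus that sum is 25 - 20 = 5.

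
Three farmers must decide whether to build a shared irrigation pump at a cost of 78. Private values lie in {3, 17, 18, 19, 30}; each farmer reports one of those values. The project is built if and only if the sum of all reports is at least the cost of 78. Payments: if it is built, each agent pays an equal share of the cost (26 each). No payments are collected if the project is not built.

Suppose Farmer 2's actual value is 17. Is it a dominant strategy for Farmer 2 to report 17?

Yes

Check each profile of the others' reports and compare truth against every alternative report.
Others report (3, 3): truth gives 0, best alternative gives 0.
Others report (3, 17): truth gives 0, best alternative gives 0.
Others report (3, 18): truth gives 0, best alternative gives 0.
Others report (3, 19): truth gives 0, best alternative gives 0.
Others report (3, 30): truth gives 0, best alternative gives 0.
Others report (17, 3): truth gives 0, best alternative gives 0.
(Remaining 19 profiles checked similarly; truth is weakly best in each.)
In every case the truthful report is at least as good as any alternative, so it is a dominant strategy.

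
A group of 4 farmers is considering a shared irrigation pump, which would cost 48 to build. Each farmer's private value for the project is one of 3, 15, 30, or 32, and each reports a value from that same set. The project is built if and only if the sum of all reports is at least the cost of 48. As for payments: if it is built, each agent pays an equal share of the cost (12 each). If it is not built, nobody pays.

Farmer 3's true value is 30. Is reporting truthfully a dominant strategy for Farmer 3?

Check each profile of the others' reports and compare truth against every alternative report.
Others report (3, 3, 15): truth gives 18, best alternative gives 18.
Others report (3, 3, 30): truth gives 18, best alternative gives 18.
Others report (3, 3, 32): truth gives 18, best alternative gives 18.
Others report (3, 15, 3): truth gives 18, best alternative gives 18.
Others report (3, 15, 15): truth gives 18, best alternative gives 18.
Others report (3, 15, 30): truth gives 18, best alternative gives 18.
(Remaining 58 profiles checked similarly; truth is weakly best in each.)
In every case the truthful report is at least as good as any alternative, so it is a dominant strategy.

Yes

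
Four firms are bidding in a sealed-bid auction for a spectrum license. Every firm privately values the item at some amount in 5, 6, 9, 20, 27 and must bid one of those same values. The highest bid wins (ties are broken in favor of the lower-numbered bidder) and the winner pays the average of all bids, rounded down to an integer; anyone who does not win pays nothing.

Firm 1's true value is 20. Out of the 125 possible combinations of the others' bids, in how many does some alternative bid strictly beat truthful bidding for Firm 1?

Others bid (5, 5, 5): truth gives 12; bid 5 gives 15 > 12. Violating.
Others bid (5, 5, 6): truth gives 11; bid 6 gives 15 > 11. Violating.
Others bid (5, 5, 9): truth gives 11; bid 9 gives 13 > 11. Violating.
Others bid (5, 5, 27): truth gives 0; bid 27 gives 4 > 0. Violating.
Others bid (5, 5, 20): truth gives 8; no alternative beats it.
Others bid (5, 6, 20): truth gives 8; no alternative beats it.
(Checking all 125 profiles: 60 have a profitable deviation, 65 do not.)

60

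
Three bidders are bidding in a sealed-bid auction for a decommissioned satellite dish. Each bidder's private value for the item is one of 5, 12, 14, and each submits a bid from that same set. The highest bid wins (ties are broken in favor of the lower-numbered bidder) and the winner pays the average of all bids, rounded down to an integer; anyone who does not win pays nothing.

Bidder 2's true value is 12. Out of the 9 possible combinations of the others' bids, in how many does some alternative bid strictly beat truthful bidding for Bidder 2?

2

Others bid (5, 14): truth gives 0; bid 14 gives 1 > 0. Violating.
Others bid (12, 5): truth gives 0; bid 14 gives 2 > 0. Violating.
Others bid (5, 5): truth gives 5; no alternative beats it.
Others bid (5, 12): truth gives 3; no alternative beats it.
(Checking all 9 profiles: 2 have a profitable deviation, 7 do not.)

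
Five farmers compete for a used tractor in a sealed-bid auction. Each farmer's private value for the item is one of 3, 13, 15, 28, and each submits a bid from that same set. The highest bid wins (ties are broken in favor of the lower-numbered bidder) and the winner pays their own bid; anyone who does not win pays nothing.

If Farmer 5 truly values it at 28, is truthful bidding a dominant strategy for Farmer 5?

Consider the case where Farmer 1 bids 3, Farmer 2 bids 3, Farmer 3 bids 3 and Farmer 4 bids 3.
Truthful bid 28: wins, pays 28, utility 28 - 28 = 0.
Bid 13 instead: wins, pays 13, utility 28 - 13 = 15.
Since 15 > 0, bidding 13 is strictly better here, so truthful bidding is not dominant.

No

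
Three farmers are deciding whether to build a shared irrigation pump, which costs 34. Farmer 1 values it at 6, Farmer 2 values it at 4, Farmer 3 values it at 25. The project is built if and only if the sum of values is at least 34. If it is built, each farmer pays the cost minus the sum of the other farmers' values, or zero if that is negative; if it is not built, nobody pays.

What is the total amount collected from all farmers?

Total value 35 ≥ cost 34, so it is built.
Farmer 1: others sum to 29; max(0, 34 - 29) = 5.
Farmer 2: others sum to 31; max(0, 34 - 31) = 3.
Farmer 3: others sum to 10; max(0, 34 - 10) = 24.
Total collected = 5 + 3 + 24 = 32.

32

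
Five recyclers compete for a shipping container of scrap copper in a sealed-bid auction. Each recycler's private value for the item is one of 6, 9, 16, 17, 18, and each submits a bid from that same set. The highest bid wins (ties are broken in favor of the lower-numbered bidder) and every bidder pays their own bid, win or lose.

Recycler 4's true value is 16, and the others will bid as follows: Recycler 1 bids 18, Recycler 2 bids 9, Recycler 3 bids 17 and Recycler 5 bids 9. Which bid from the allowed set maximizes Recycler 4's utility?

6

Bid 6: loses but pays 6, utility -6.
Bid 9: loses but pays 9, utility -9.
Bid 16: loses but pays 16, utility -16.
Bid 17: loses but pays 17, utility -17.
Bid 18: loses but pays 18, utility -18.
The best choice is 6 with utility -6.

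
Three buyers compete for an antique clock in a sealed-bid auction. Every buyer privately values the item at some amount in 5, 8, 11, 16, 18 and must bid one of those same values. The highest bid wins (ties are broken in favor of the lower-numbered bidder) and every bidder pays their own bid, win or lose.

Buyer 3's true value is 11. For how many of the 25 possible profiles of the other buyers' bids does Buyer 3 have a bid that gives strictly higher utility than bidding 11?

22

Others bid (5, 5): truth gives 0; bid 8 gives 3 > 0. Violating.
Others bid (5, 11): truth gives -11; bid 5 gives -5 > -11. Violating.
Others bid (5, 16): truth gives -11; bid 5 gives -5 > -11. Violating.
Others bid (5, 18): truth gives -11; bid 5 gives -5 > -11. Violating.
Others bid (5, 8): truth gives 0; no alternative beats it.
Others bid (8, 5): truth gives 0; no alternative beats it.
(Checking all 25 profiles: 22 have a profitable deviation, 3 do not.)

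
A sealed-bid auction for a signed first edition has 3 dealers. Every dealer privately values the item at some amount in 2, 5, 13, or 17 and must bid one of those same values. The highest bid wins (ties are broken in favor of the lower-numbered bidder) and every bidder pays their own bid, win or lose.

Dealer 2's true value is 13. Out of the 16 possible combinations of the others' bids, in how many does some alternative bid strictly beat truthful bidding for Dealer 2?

12

Others bid (2, 2): truth gives 0; bid 5 gives 8 > 0. Violating.
Others bid (2, 5): truth gives 0; bid 5 gives 8 > 0. Violating.
Others bid (2, 17): truth gives -13; bid 2 gives -2 > -13. Violating.
Others bid (5, 17): truth gives -13; bid 2 gives -2 > -13. Violating.
Others bid (2, 13): truth gives 0; no alternative beats it.
Others bid (5, 2): truth gives 0; no alternative beats it.
(Checking all 16 profiles: 12 have a profitable deviation, 4 do not.)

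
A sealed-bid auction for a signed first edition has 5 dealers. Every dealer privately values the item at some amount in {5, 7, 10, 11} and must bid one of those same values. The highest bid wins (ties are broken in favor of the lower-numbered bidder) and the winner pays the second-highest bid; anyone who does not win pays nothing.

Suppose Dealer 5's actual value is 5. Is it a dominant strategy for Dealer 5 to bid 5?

Check each profile of the others' bids and compare truth against every alternative bid.
Others bid (5, 5, 5, 5): truth gives 0, best alternative gives 0.
Others bid (5, 5, 5, 7): truth gives 0, best alternative gives 0.
Others bid (5, 5, 5, 10): truth gives 0, best alternative gives 0.
Others bid (5, 5, 5, 11): truth gives 0, best alternative gives 0.
Others bid (5, 5, 7, 5): truth gives 0, best alternative gives 0.
Others bid (5, 5, 7, 7): truth gives 0, best alternative gives 0.
(Remaining 250 profiles checked similarly; truth is weakly best in each.)
In every case the truthful bid is at least as good as any alternative, so it is a dominant strategy.

Yes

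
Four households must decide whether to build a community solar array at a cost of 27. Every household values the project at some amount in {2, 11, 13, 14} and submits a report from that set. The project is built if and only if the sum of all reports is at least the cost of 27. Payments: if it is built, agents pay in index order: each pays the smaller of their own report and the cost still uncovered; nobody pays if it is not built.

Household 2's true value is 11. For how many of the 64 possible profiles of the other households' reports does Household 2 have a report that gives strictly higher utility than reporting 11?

Others report (2, 11, 13): truth gives 0; report 2 gives 9 > 0. Violating.
Others report (2, 11, 14): truth gives 0; report 2 gives 9 > 0. Violating.
Others report (2, 13, 11): truth gives 0; report 2 gives 9 > 0. Violating.
Others report (2, 13, 13): truth gives 0; report 2 gives 9 > 0. Violating.
Others report (2, 2, 2): truth gives 0; no alternative beats it.
Others report (2, 2, 11): truth gives 0; no alternative beats it.
(Checking all 64 profiles: 51 have a profitable deviation, 13 do not.)

51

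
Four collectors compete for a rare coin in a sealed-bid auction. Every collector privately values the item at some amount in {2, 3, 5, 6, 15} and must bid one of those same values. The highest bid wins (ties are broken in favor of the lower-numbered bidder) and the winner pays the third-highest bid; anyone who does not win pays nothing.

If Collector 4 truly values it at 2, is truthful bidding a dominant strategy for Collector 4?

Check each profile of the others' bids and compare truth against every alternative bid.
Others bid (2, 2, 2): truth gives 0, best alternative gives 0.
Others bid (2, 2, 3): truth gives 0, best alternative gives 0.
Others bid (2, 2, 5): truth gives 0, best alternative gives 0.
Others bid (2, 2, 6): truth gives 0, best alternative gives 0.
Others bid (2, 2, 15): truth gives 0, best alternative gives 0.
Others bid (2, 3, 2): truth gives 0, best alternative gives 0.
(Remaining 119 profiles checked similarly; truth is weakly best in each.)
In every case the truthful bid is at least as good as any alternative, so it is a dominant strategy.

Yes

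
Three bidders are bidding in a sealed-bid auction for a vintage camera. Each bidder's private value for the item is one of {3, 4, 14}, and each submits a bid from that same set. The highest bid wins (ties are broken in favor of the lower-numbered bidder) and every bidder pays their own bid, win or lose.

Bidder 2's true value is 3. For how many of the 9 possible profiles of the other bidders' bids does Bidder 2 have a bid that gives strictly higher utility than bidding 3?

2

Others bid (3, 3): truth gives -3; bid 4 gives -1 > -3. Violating.
Others bid (3, 4): truth gives -3; bid 4 gives -1 > -3. Violating.
Others bid (3, 14): truth gives -3; no alternative beats it.
Others bid (4, 3): truth gives -3; no alternative beats it.
(Checking all 9 profiles: 2 have a profitable deviation, 7 do not.)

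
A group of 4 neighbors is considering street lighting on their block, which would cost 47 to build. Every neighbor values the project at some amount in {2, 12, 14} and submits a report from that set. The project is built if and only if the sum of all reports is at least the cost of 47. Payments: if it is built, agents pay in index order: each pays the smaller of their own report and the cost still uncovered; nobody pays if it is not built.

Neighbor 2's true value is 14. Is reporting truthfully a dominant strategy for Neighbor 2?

Consider the case where Neighbor 1 reports 12, Neighbor 3 reports 12 and Neighbor 4 reports 12.
Truthful report 14: project built, pays 14, utility 14 - 14 = 0.
Report 12 instead: project built, pays 12, utility 14 - 12 = 2.
Since 2 > 0, reporting 12 is strictly better here, so truthful reporting is not dominant.

No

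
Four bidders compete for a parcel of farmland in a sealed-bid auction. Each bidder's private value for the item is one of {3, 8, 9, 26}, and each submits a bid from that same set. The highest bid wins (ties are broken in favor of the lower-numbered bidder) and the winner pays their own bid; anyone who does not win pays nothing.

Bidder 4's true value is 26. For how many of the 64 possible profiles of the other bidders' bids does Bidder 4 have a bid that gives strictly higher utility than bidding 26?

8

Others bid (3, 3, 3): truth gives 0; bid 8 gives 18 > 0. Violating.
Others bid (3, 3, 8): truth gives 0; bid 9 gives 17 > 0. Violating.
Others bid (3, 8, 3): truth gives 0; bid 9 gives 17 > 0. Violating.
Others bid (3, 8, 8): truth gives 0; bid 9 gives 17 > 0. Violating.
Others bid (3, 3, 9): truth gives 0; no alternative beats it.
Others bid (3, 3, 26): truth gives 0; no alternative beats it.
(Checking all 64 profiles: 8 have a profitable deviation, 56 do not.)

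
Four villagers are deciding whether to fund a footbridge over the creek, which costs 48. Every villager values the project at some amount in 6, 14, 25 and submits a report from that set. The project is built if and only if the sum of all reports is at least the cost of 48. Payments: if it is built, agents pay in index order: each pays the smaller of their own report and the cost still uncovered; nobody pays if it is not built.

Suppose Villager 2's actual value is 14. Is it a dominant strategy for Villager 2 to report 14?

No

Consider the case where Villager 1 reports 6, Villager 3 reports 14 and Villager 4 reports 25.
Truthful report 14: project built, pays 14, utility 14 - 14 = 0.
Report 6 instead: project built, pays 6, utility 14 - 6 = 8.
Since 8 > 0, reporting 6 is strictly better here, so truthful reporting is not dominant.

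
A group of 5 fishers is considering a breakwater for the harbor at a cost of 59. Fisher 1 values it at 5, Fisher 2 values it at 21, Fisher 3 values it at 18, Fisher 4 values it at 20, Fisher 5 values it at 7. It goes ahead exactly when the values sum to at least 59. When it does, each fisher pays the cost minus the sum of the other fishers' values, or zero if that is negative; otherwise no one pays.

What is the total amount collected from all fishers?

23

Total value 71 ≥ cost 59, so it is built.
Fisher 1: others sum to 66; max(0, 59 - 66) = 0.
Fisher 2: others sum to 50; max(0, 59 - 50) = 9.
Fisher 3: others sum to 53; max(0, 59 - 53) = 6.
Fisher 4: others sum to 51; max(0, 59 - 51) = 8.
Fisher 5: others sum to 64; max(0, 59 - 64) = 0.
Total collected = 0 + 9 + 6 + 8 + 0 = 23.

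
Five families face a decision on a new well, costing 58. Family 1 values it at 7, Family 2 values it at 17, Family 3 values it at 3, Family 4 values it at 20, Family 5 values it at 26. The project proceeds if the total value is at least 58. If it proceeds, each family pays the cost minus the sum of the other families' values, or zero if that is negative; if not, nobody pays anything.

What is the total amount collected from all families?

18

Total value 73 ≥ cost 58, so it is built.
Family 1: others sum to 66; max(0, 58 - 66) = 0.
Family 2: others sum to 56; max(0, 58 - 56) = 2.
Family 3: others sum to 70; max(0, 58 - 70) = 0.
Family 4: others sum to 53; max(0, 58 - 53) = 5.
Family 5: others sum to 47; max(0, 58 - 47) = 11.
Total collected = 0 + 2 + 0 + 5 + 11 = 18.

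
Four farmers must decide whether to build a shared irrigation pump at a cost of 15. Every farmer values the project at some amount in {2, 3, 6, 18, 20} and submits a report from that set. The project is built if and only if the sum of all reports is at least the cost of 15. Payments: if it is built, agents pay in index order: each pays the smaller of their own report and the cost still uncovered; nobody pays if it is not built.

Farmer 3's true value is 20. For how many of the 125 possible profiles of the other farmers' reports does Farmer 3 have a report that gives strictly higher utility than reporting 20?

36

Others report (2, 2, 6): truth gives 9; report 6 gives 14 > 9. Violating.
Others report (2, 2, 18): truth gives 9; report 2 gives 18 > 9. Violating.
Others report (2, 2, 20): truth gives 9; report 2 gives 18 > 9. Violating.
Others report (2, 3, 6): truth gives 10; report 6 gives 14 > 10. Violating.
Others report (2, 2, 2): truth gives 9; no alternative beats it.
Others report (2, 2, 3): truth gives 9; no alternative beats it.
(Checking all 125 profiles: 36 have a profitable deviation, 89 do not.)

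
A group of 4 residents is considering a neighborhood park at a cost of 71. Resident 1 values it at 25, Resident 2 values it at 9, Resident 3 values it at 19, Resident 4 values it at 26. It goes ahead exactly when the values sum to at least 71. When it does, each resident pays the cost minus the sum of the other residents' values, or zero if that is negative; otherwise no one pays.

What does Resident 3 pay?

Total value 79 ≥ cost 71, so the project is built.
The other residents' values sum to 60.
Cost minus that sum is 71 - 60 = 11.

11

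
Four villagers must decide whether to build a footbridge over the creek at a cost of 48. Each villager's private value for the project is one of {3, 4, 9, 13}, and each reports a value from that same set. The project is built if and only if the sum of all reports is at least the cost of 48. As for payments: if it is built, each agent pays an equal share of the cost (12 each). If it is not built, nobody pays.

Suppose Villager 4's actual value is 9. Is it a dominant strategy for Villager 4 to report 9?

Consider the case where Villager 1 reports 13, Villager 2 reports 13 and Villager 3 reports 13.
Truthful report 9: project built, pays 12, utility 9 - 12 = -3.
Report 3 instead: project not built, utility 0.
Since 0 > -3, reporting 3 is strictly better here, so truthful reporting is not dominant.

No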